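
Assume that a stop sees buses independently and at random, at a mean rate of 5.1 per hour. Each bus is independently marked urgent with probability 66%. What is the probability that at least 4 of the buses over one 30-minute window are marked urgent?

0.0907

Thinning: the buses that are marked urgent themselves form a Poisson process with rate 0.66 × 5.1 = 3.366 per hour.
Over the interval, μ = 3.366 × 0.5 = 1.683 (a 30-minute window = 0.5 hours).
P(N ≥ 4) = 1 − P(N ≤ 3) ≈ 0.0907.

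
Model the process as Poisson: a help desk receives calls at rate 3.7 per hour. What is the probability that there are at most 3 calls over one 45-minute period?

Over the interval, μ = 3.7 × 0.75 = 2.775 (a 45-minute period = 0.75 hours).
P(N ≤ 3) = Σ_{j=0}^{3} e^(−μ) μ^j/j! ≈ 0.6975.

0.6975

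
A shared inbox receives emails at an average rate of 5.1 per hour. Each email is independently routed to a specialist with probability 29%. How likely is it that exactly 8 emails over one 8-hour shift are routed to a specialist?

0.0692

Thinning: the emails that are routed to a specialist themselves form a Poisson process with rate 0.29 × 5.1 = 1.479 per hour.
Over the interval, μ = 1.479 × 8 = 11.832 (an 8-hour shift = 8 hours).
P(N = 8) = e^(−11.832) · 11.832^8/8! ≈ 0.0692.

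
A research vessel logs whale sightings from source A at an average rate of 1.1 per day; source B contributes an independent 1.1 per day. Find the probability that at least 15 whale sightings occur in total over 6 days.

Independent Poisson processes superpose: combined rate λ = 1.1 + 1.1 = 2.2 per day.
Over the interval, μ = 2.2 × 6 = 13.2 (6 days).
P(N ≥ 15) = 1 − P(N ≤ 14) ≈ 0.3454.

0.3454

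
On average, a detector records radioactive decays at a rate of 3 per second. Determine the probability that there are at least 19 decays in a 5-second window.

0.1805

Over the interval, μ = 3 × 5 = 15 (a 5-second window = 5 seconds).
P(N ≥ 19) = 1 − P(N ≤ 18) = 1 − Σ_{j=0}^{18} e^(−μ) μ^j/j! ≈ 0.1805.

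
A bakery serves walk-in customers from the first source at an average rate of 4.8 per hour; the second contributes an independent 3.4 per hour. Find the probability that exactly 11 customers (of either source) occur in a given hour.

Independent Poisson processes superpose: combined rate λ = 4.8 + 3.4 = 8.2 per hour.
So μ = 8.2.
P(N = 11) = e^(−8.2) · 8.2^11/11! ≈ 0.0776.

0.0776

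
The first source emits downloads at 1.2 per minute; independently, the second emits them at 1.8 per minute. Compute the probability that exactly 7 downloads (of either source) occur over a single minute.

0.0216

Independent Poisson processes superpose: combined rate λ = 1.2 + 1.8 = 3 per minute.
So μ = 3.
P(N = 7) = e^(−3) · 3^7/7! ≈ 0.0216.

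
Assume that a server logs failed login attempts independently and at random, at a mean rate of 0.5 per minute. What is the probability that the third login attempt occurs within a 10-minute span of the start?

0.8753

Over the interval, μ = 0.5 × 10 = 5 (a 10-minute span = 10 minutes).
The third arrival falls in the interval iff at least 3 events occur there: P(S_3 ≤ t) = P(N ≥ 3) = 1 − P(N ≤ 2) ≈ 0.8753.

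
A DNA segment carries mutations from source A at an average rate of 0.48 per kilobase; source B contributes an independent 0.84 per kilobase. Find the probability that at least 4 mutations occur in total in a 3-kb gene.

Independent Poisson processes superpose: combined rate λ = 0.48 + 0.84 = 1.32 per kilobase.
Over the interval, μ = 1.32 × 3 = 3.96 (a 3-kb gene = 3 kilobases).
P(N ≥ 4) = 1 − P(N ≤ 3) ≈ 0.5587.

0.5587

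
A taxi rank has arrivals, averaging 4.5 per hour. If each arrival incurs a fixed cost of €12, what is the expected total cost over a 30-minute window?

€27

E[N] = 4.5 × 0.5 = 2.25 (a 30-minute window = 0.5 hours); E[cost] = 2.25 × €12 = €27.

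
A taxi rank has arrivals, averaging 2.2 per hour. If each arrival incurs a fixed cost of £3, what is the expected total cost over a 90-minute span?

£9.9

E[N] = 2.2 × 1.5 = 3.3 (a 90-minute span = 1.5 hours); E[cost] = 3.3 × £3 = £9.9.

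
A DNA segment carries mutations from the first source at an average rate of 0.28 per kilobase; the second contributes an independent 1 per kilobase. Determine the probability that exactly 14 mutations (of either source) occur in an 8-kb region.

0.0571

Independent Poisson processes superpose: combined rate λ = 0.28 + 1 = 1.28 per kilobase.
Over the interval, μ = 1.28 × 8 = 10.24 (an 8-kb region = 8 kilobases).
P(N = 14) = e^(−10.24) · 10.24^14/14! ≈ 0.0571.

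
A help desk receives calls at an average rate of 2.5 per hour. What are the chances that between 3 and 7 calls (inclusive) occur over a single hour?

With mean μ = 2.5 per hour,
P(3 ≤ N ≤ 7) = Σ_{j=3}^{7} e^(−2.5) · 2.5^j/j! ≈ 0.4519.

0.4519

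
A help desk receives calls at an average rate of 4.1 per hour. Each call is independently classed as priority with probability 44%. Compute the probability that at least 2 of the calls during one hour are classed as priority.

0.5384

Thinning: the calls that are classed as priority themselves form a Poisson process with rate 0.44 × 4.1 = 1.804 per hour.
So μ = 1.804.
P(N ≥ 2) = 1 − P(N ≤ 1) ≈ 0.5384.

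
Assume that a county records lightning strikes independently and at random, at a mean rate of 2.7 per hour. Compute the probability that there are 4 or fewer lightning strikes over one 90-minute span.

0.6191

Over the interval, μ = 2.7 × 1.5 = 4.05 (a 90-minute span = 1.5 hours).
P(N ≤ 4) = Σ_{j=0}^{4} e^(−μ) μ^j/j! ≈ 0.6191.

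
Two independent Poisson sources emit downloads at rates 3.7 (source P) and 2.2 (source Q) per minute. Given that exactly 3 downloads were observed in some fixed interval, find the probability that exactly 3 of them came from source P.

0.2466

Given the total, each event is independently from source P with probability p = λ_P/(λ_P+λ_Q) = 3.7/5.9 ≈ 0.6271.
So K ~ Binomial(3, 3.7/5.9): P(K = 3) = C(3,3) · (3.7/5.9)^3 · (2.2/5.9)^0 ≈ 0.2466.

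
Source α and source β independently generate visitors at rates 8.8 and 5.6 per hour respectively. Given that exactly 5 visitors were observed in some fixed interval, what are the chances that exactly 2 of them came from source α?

Given the total, each event is independently from source α with probability p = λ_α/(λ_α+λ_β) = 8.8/14.4 ≈ 0.6111.
So K ~ Binomial(5, 8.8/14.4): P(K = 2) = C(5,2) · (8.8/14.4)^2 · (5.6/14.4)^3 ≈ 0.2196.

0.2196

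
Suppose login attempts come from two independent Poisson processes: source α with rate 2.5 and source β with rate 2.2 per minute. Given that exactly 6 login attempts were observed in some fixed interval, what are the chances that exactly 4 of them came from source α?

0.2631

Given the total, each event is independently from source α with probability p = λ_α/(λ_α+λ_β) = 2.5/4.7 ≈ 0.5319.
So K ~ Binomial(6, 2.5/4.7): P(K = 4) = C(6,4) · (2.5/4.7)^4 · (2.2/4.7)^2 ≈ 0.2631.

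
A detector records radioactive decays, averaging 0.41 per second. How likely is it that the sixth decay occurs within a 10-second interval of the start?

Over the interval, μ = 0.41 × 10 = 4.1 (a 10-second interval = 10 seconds).
The sixth arrival falls in the interval iff at least 6 events occur there: P(S_6 ≤ t) = P(N ≥ 6) = 1 − P(N ≤ 5) ≈ 0.2307.

0.2307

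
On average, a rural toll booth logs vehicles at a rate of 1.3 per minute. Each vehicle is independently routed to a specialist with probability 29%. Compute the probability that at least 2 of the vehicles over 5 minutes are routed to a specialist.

0.5620

Thinning: the vehicles that are routed to a specialist themselves form a Poisson process with rate 0.29 × 1.3 = 0.377 per minute.
Over the interval, μ = 0.377 × 5 = 1.885 (5 minutes).
P(N ≥ 2) = 1 − P(N ≤ 1) ≈ 0.5620.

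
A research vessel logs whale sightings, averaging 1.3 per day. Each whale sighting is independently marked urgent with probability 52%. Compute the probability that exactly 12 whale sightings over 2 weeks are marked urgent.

0.0836

Thinning: the whale sightings that are marked urgent themselves form a Poisson process with rate 0.52 × 1.3 = 0.676 per day.
Over the interval, μ = 0.676 × 14 = 9.464 (2 weeks = 14 days).
P(N = 12) = e^(−9.464) · 9.464^12/12! ≈ 0.0836.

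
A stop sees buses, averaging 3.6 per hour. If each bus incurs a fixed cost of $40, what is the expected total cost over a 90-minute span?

$216

E[N] = 3.6 × 1.5 = 5.4 (a 90-minute span = 1.5 hours); E[cost] = 5.4 × $40 = $216.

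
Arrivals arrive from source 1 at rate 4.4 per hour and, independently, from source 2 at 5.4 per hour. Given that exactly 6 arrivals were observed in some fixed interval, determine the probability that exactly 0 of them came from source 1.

Given the total, each event is independently from source 1 with probability p = λ_1/(λ_1+λ_2) = 4.4/9.8 ≈ 0.4490.
So K ~ Binomial(6, 4.4/9.8): P(K = 0) = C(6,0) · (4.4/9.8)^0 · (5.4/9.8)^6 ≈ 0.0280.

0.0280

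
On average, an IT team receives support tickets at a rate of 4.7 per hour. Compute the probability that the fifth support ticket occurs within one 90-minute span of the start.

0.8315

Over the interval, μ = 4.7 × 1.5 = 7.05 (a 90-minute span = 1.5 hours).
The fifth arrival falls in the interval iff at least 5 events occur there: P(S_5 ≤ t) = P(N ≥ 5) = 1 − P(N ≤ 4) ≈ 0.8315.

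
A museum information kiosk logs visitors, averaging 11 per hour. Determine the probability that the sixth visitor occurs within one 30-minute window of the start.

0.4711

Over the interval, μ = 11 × 0.5 = 5.5 (a 30-minute window = 0.5 hours).
The sixth arrival falls in the interval iff at least 6 events occur there: P(S_6 ≤ t) = P(N ≥ 6) = 1 − P(N ≤ 5) ≈ 0.4711.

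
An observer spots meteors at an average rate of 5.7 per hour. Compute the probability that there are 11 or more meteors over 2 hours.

0.5869

Over the interval, μ = 5.7 × 2 = 11.4 (2 hours).
P(N ≥ 11) = 1 − P(N ≤ 10) = 1 − Σ_{j=0}^{10} e^(−μ) μ^j/j! ≈ 0.5869.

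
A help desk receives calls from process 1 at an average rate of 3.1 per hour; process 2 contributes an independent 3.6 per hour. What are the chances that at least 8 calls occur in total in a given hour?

Independent Poisson processes superpose: combined rate λ = 3.1 + 3.6 = 6.7 per hour.
So μ = 6.7.
P(N ≥ 8) = 1 − P(N ≤ 7) ≈ 0.3567.

0.3567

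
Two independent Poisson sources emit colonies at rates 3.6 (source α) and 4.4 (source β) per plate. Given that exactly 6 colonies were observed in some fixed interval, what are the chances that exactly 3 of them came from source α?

0.3032

Given the total, each event is independently from source α with probability p = λ_α/(λ_α+λ_β) = 3.6/8 = 0.4500.
So K ~ Binomial(6, 3.6/8): P(K = 3) = C(6,3) · (3.6/8)^3 · (4.4/8)^3 ≈ 0.3032.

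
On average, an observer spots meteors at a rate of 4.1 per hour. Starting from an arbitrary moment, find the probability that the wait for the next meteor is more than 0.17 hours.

0.4981

The wait for the next event is exponential with rate λ = 4.1 per hour.
P(T > 0.17) = e^(−λt) = e^(−4.1 × 0.17) = e^(−0.697) ≈ 0.4981.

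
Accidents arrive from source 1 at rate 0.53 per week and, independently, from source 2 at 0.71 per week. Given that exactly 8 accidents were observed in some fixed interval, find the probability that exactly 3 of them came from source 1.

Given the total, each event is independently from source 1 with probability p = λ_1/(λ_1+λ_2) = 0.53/1.24 ≈ 0.4274.
So K ~ Binomial(8, 0.53/1.24): P(K = 3) = C(8,3) · (0.53/1.24)^3 · (0.71/1.24)^5 ≈ 0.2691.

0.2691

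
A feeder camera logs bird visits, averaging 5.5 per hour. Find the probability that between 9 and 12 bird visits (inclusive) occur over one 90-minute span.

Over the interval, μ = 5.5 × 1.5 = 8.25 (a 90-minute span = 1.5 hours).
P(9 ≤ N ≤ 12) = Σ_{j=9}^{12} e^(−8.25) · 8.25^j/j! ≈ 0.3657.

0.3657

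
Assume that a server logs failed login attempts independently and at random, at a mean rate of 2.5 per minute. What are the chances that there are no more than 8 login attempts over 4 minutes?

Over the interval, μ = 2.5 × 4 = 10 (4 minutes).
P(N ≤ 8) = Σ_{j=0}^{8} e^(−μ) μ^j/j! ≈ 0.3328.

0.3328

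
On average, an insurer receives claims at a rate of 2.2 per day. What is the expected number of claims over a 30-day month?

E[N] = λt = 2.2 × 30 = 66 (a 30-day month = 30 days).

66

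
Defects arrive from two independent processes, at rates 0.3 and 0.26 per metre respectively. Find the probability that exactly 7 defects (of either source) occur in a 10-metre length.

0.1267

Independent Poisson processes superpose: combined rate λ = 0.3 + 0.26 = 0.56 per metre.
Over the interval, μ = 0.56 × 10 = 5.6 (a 10-metre length = 10 metres).
P(N = 7) = e^(−5.6) · 5.6^7/7! ≈ 0.1267.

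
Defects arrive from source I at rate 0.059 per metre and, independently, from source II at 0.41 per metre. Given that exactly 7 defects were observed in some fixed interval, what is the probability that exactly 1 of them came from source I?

Given the total, each event is independently from source I with probability p = λ_I/(λ_I+λ_II) = 0.059/0.469 ≈ 0.1258.
So K ~ Binomial(7, 0.059/0.469): P(K = 1) = C(7,1) · (0.059/0.469)^1 · (0.41/0.469)^6 ≈ 0.3930.

0.3930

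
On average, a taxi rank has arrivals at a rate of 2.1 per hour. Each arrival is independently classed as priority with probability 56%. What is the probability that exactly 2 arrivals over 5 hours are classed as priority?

0.0483

Thinning: the arrivals that are classed as priority themselves form a Poisson process with rate 0.56 × 2.1 = 1.176 per hour.
Over the interval, μ = 1.176 × 5 = 5.88 (5 hours).
P(N = 2) = e^(−5.88) · 5.88^2/2! ≈ 0.0483.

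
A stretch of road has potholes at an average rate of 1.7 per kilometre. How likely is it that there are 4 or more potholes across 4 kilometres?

Over the interval, μ = 1.7 × 4 = 6.8 (4 kilometres).
P(N ≥ 4) = 1 − P(N ≤ 3) = 1 − Σ_{j=0}^{3} e^(−μ) μ^j/j! ≈ 0.9072.

0.9072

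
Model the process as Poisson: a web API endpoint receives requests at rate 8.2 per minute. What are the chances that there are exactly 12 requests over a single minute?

With mean μ = 8.2 per minute,
P(N = 12) = e^(−μ) μ^12/12! = e^(−8.2) · 8.2^12/479001600 ≈ 0.0530.

0.0530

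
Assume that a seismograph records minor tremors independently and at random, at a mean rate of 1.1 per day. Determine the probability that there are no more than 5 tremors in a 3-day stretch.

Over the interval, μ = 1.1 × 3 = 3.3 (a 3-day stretch = 3 days).
P(N ≤ 5) = Σ_{j=0}^{5} e^(−μ) μ^j/j! ≈ 0.8829.

0.8829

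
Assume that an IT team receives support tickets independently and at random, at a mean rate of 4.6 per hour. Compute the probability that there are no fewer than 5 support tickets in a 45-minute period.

0.2651

Over the interval, μ = 4.6 × 0.75 = 3.45 (a 45-minute period = 0.75 hours).
P(N ≥ 5) = 1 − P(N ≤ 4) = 1 − Σ_{j=0}^{4} e^(−μ) μ^j/j! ≈ 0.2651.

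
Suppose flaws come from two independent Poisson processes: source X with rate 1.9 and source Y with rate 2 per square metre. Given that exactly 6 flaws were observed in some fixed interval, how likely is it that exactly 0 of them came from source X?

Given the total, each event is independently from source X with probability p = λ_X/(λ_X+λ_Y) = 1.9/3.9 ≈ 0.4872.
So K ~ Binomial(6, 1.9/3.9): P(K = 0) = C(6,0) · (1.9/3.9)^0 · (2/3.9)^6 ≈ 0.0182.

0.0182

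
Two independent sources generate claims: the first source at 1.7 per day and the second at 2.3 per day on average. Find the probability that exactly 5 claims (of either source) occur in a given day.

0.1563

Independent Poisson processes superpose: combined rate λ = 1.7 + 2.3 = 4 per day.
So μ = 4.
P(N = 5) = e^(−4) · 4^5/5! ≈ 0.1563.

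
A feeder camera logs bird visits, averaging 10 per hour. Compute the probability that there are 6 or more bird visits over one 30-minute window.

0.3840

Over the interval, μ = 10 × 0.5 = 5 (a 30-minute window = 0.5 hours).
P(N ≥ 6) = 1 − P(N ≤ 5) = 1 − Σ_{j=0}^{5} e^(−μ) μ^j/j! ≈ 0.3840.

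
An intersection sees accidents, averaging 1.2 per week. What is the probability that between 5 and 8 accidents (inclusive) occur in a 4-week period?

0.4679

Over the interval, μ = 1.2 × 4 = 4.8 (a 4-week period = 4 weeks).
P(5 ≤ N ≤ 8) = Σ_{j=5}^{8} e^(−4.8) · 4.8^j/j! ≈ 0.4679.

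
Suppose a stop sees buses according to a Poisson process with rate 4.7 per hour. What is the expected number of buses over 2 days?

E[N] = λt = 4.7 × 48 = 225.6 (2 days = 48 hours).

225.6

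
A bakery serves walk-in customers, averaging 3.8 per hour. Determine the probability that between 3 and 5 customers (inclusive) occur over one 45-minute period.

Over the interval, μ = 3.8 × 0.75 = 2.85 (a 45-minute period = 0.75 hours).
P(3 ≤ N ≤ 5) = Σ_{j=3}^{5} e^(−2.85) · 2.85^j/j! ≈ 0.4728.

0.4728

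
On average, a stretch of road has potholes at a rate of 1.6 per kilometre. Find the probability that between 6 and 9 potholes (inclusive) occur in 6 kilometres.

0.4250

Over the interval, μ = 1.6 × 6 = 9.6 (6 kilometres).
P(6 ≤ N ≤ 9) = Σ_{j=6}^{9} e^(−9.6) · 9.6^j/j! ≈ 0.4250.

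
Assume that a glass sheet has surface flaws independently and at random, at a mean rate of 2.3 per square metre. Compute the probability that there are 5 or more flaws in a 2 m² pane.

Over the interval, μ = 2.3 × 2 = 4.6 (a 2 m² pane = 2 square metres).
P(N ≥ 5) = 1 − P(N ≤ 4) = 1 − Σ_{j=0}^{4} e^(−μ) μ^j/j! ≈ 0.4868.

0.4868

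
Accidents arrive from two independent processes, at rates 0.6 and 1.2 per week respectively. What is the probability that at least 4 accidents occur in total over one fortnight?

0.4848

Independent Poisson processes superpose: combined rate λ = 0.6 + 1.2 = 1.8 per week.
Over the interval, μ = 1.8 × 2 = 3.6 (a fortnight = 2 weeks).
P(N ≥ 4) = 1 − P(N ≤ 3) ≈ 0.4848.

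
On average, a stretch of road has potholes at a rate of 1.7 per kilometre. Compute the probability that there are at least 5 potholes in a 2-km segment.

Over the interval, μ = 1.7 × 2 = 3.4 (a 2-km segment = 2 kilometres).
P(N ≥ 5) = 1 − P(N ≤ 4) = 1 − Σ_{j=0}^{4} e^(−μ) μ^j/j! ≈ 0.2558.

0.2558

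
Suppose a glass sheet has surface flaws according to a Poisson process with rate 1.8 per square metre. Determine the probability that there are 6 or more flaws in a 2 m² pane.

0.1559

Over the interval, μ = 1.8 × 2 = 3.6 (a 2 m² pane = 2 square metres).
P(N ≥ 6) = 1 − P(N ≤ 5) = 1 − Σ_{j=0}^{5} e^(−μ) μ^j/j! ≈ 0.1559.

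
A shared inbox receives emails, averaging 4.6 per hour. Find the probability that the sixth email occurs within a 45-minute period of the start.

0.1358

Over the interval, μ = 4.6 × 0.75 = 3.45 (a 45-minute period = 0.75 hours).
The sixth arrival falls in the interval iff at least 6 events occur there: P(S_6 ≤ t) = P(N ≥ 6) = 1 − P(N ≤ 5) ≈ 0.1358.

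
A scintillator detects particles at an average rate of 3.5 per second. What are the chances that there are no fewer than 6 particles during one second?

With mean μ = 3.5 per second,
P(N ≥ 6) = 1 − P(N ≤ 5) = 1 − Σ_{j=0}^{5} e^(−μ) μ^j/j! ≈ 0.1424.

0.1424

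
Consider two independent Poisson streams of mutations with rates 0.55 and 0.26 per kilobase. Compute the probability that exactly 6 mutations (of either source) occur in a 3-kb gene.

0.0252

Independent Poisson processes superpose: combined rate λ = 0.55 + 0.26 = 0.81 per kilobase.
Over the interval, μ = 0.81 × 3 = 2.43 (a 3-kb gene = 3 kilobases).
P(N = 6) = e^(−2.43) · 2.43^6/6! ≈ 0.0252.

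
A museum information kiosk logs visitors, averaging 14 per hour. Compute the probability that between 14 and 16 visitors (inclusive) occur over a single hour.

With mean μ = 14 per hour,
P(14 ≤ N ≤ 16) = Σ_{j=14}^{16} e^(−14) · 14^j/j! ≈ 0.2915.

0.2915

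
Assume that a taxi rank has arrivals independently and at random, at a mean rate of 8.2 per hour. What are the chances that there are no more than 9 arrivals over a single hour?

With mean μ = 8.2 per hour,
P(N ≤ 9) = Σ_{j=0}^{9} e^(−μ) μ^j/j! ≈ 0.6915.

0.6915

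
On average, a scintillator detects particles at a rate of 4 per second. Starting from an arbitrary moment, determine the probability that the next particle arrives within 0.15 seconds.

0.4512

Inter-arrival times are exponential with rate λ = 4 per second.
P(T ≤ 0.15) = 1 − e^(−λt) = 1 − e^(−4 × 0.15) = 1 − e^(−0.6) ≈ 0.4512.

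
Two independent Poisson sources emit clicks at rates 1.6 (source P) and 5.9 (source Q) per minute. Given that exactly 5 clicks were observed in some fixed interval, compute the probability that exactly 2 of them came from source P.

0.2216

Given the total, each event is independently from source P with probability p = λ_P/(λ_P+λ_Q) = 1.6/7.5 ≈ 0.2133.
So K ~ Binomial(5, 1.6/7.5): P(K = 2) = C(5,2) · (1.6/7.5)^2 · (5.9/7.5)^3 ≈ 0.2216.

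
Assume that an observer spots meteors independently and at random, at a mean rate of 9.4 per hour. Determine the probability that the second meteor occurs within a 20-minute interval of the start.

0.8199

Over the interval, μ = 9.4 × 1/3 ≈ 3.13333 (a 20-minute interval = 1/3 hours).
The second arrival falls in the interval iff at least 2 events occur there: P(S_2 ≤ t) = P(N ≥ 2) = 1 − P(N ≤ 1) ≈ 0.8199.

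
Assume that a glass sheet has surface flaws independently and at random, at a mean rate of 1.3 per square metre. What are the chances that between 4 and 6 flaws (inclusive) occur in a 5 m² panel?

Over the interval, μ = 1.3 × 5 = 6.5 (a 5 m² panel = 5 square metres).
P(4 ≤ N ≤ 6) = Σ_{j=4}^{6} e^(−6.5) · 6.5^j/j! ≈ 0.4147.

0.4147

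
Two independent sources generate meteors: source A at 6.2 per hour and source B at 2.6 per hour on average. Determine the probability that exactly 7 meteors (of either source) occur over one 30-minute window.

Independent Poisson processes superpose: combined rate λ = 6.2 + 2.6 = 8.8 per hour.
Over the interval, μ = 8.8 × 0.5 = 4.4 (a 30-minute window = 0.5 hours).
P(N = 7) = e^(−4.4) · 4.4^7/7! ≈ 0.0778.

0.0778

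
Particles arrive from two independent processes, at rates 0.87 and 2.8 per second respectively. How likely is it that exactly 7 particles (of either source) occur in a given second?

0.0453

Independent Poisson processes superpose: combined rate λ = 0.87 + 2.8 = 3.67 per second.
So μ = 3.67.
P(N = 7) = e^(−3.67) · 3.67^7/7! ≈ 0.0453.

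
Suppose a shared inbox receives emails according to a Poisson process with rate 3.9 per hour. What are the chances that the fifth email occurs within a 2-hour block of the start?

Over the interval, μ = 3.9 × 2 = 7.8 (a 2-hour block = 2 hours).
The fifth arrival falls in the interval iff at least 5 events occur there: P(S_5 ≤ t) = P(N ≥ 5) = 1 − P(N ≤ 4) ≈ 0.8883.

0.8883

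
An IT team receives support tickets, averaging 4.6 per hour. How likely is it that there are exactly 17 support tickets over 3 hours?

Over the interval, μ = 4.6 × 3 = 13.8 (3 hours).
P(N = 17) = e^(−μ) μ^17/17! = e^(−13.8) · 13.8^17/355687428096000 ≈ 0.0682.

0.0682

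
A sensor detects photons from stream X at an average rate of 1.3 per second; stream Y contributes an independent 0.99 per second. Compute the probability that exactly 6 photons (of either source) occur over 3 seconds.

0.1516

Independent Poisson processes superpose: combined rate λ = 1.3 + 0.99 = 2.29 per second.
Over the interval, μ = 2.29 × 3 = 6.87 (3 seconds).
P(N = 6) = e^(−6.87) · 6.87^6/6! ≈ 0.1516.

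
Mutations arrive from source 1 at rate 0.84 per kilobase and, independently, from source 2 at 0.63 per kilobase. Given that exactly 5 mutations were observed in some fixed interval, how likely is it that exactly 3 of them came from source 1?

Given the total, each event is independently from source 1 with probability p = λ_1/(λ_1+λ_2) = 0.84/1.47 ≈ 0.5714.
So K ~ Binomial(5, 0.84/1.47): P(K = 3) = C(5,3) · (0.84/1.47)^3 · (0.63/1.47)^2 ≈ 0.3427.

0.3427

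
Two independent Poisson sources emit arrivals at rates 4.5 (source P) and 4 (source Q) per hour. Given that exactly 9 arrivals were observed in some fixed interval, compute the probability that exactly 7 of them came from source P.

Given the total, each event is independently from source P with probability p = λ_P/(λ_P+λ_Q) = 4.5/8.5 ≈ 0.5294.
So K ~ Binomial(9, 4.5/8.5): P(K = 7) = C(9,7) · (4.5/8.5)^7 · (4/8.5)^2 ≈ 0.0929.

0.0929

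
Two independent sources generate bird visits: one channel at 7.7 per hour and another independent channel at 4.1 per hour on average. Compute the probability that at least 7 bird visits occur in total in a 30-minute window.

Independent Poisson processes superpose: combined rate λ = 7.7 + 4.1 = 11.8 per hour.
Over the interval, μ = 11.8 × 0.5 = 5.9 (a 30-minute window = 0.5 hours).
P(N ≥ 7) = 1 − P(N ≤ 6) ≈ 0.3776.

0.3776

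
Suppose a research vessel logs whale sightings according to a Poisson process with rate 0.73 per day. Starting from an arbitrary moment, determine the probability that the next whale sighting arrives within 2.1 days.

Inter-arrival times are exponential with rate λ = 0.73 per day.
P(T ≤ 2.1) = 1 − e^(−λt) = 1 − e^(−0.73 × 2.1) = 1 − e^(−1.533) ≈ 0.7841.

0.7841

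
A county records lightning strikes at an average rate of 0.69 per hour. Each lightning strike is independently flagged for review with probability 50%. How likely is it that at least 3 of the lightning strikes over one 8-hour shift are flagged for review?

Thinning: the lightning strikes that are flagged for review themselves form a Poisson process with rate 0.5 × 0.69 = 0.345 per hour.
Over the interval, μ = 0.345 × 8 = 2.76 (an 8-hour shift = 8 hours).
P(N ≥ 3) = 1 − P(N ≤ 2) ≈ 0.5210.

0.5210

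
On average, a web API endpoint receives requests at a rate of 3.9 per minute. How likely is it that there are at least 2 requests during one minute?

0.9008

With mean μ = 3.9 per minute,
P(N ≥ 2) = 1 − P(N ≤ 1) = 1 − Σ_{j=0}^{1} e^(−μ) μ^j/j! ≈ 0.9008.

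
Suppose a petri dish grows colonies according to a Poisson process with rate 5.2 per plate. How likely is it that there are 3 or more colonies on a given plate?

0.8912

With mean μ = 5.2 per plate,
P(N ≥ 3) = 1 − P(N ≤ 2) = 1 − Σ_{j=0}^{2} e^(−μ) μ^j/j! ≈ 0.8912.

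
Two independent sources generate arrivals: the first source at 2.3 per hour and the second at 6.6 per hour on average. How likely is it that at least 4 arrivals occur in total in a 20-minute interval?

0.3453

Independent Poisson processes superpose: combined rate λ = 2.3 + 6.6 = 8.9 per hour.
Over the interval, μ = 8.9 × 1/3 ≈ 2.96667 (a 20-minute interval = 1/3 hours).
P(N ≥ 4) = 1 − P(N ≤ 3) ≈ 0.3453.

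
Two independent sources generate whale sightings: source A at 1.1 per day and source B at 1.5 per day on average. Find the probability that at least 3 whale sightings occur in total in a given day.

Independent Poisson processes superpose: combined rate λ = 1.1 + 1.5 = 2.6 per day.
So μ = 2.6.
P(N ≥ 3) = 1 − P(N ≤ 2) ≈ 0.4816.

0.4816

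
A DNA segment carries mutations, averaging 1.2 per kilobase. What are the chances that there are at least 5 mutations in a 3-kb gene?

Over the interval, μ = 1.2 × 3 = 3.6 (a 3-kb gene = 3 kilobases).
P(N ≥ 5) = 1 − P(N ≤ 4) = 1 − Σ_{j=0}^{4} e^(−μ) μ^j/j! ≈ 0.2936.

0.2936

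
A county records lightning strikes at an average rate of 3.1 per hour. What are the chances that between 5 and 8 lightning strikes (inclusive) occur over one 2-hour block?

Over the interval, μ = 3.1 × 2 = 6.2 (a 2-hour block = 2 hours).
P(5 ≤ N ≤ 8) = Σ_{j=5}^{8} e^(−6.2) · 6.2^j/j! ≈ 0.5667.

0.5667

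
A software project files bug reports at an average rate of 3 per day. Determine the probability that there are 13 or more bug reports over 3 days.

0.1242

Over the interval, μ = 3 × 3 = 9 (3 days).
P(N ≥ 13) = 1 − P(N ≤ 12) = 1 − Σ_{j=0}^{12} e^(−μ) μ^j/j! ≈ 0.1242.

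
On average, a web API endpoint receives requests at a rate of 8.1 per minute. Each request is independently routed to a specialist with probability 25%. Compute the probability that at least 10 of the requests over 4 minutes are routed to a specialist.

0.2959

Thinning: the requests that are routed to a specialist themselves form a Poisson process with rate 0.25 × 8.1 = 2.025 per minute.
Over the interval, μ = 2.025 × 4 = 8.1 (4 minutes).
P(N ≥ 10) = 1 − P(N ≤ 9) ≈ 0.2959.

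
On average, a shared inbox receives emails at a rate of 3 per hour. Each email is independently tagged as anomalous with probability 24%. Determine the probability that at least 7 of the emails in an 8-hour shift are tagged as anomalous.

Thinning: the emails that are tagged as anomalous themselves form a Poisson process with rate 0.24 × 3 = 0.72 per hour.
Over the interval, μ = 0.72 × 8 = 5.76 (an 8-hour shift = 8 hours).
P(N ≥ 7) = 1 − P(N ≤ 6) ≈ 0.3552.

0.3552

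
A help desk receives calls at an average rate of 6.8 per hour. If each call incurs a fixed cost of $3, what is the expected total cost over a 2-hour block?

$40.8

E[N] = 6.8 × 2 = 13.6 (a 2-hour block = 2 hours); E[cost] = 13.6 × $3 = $40.8.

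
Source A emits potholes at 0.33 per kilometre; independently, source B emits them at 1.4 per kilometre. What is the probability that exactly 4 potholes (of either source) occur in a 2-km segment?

Independent Poisson processes superpose: combined rate λ = 0.33 + 1.4 = 1.73 per kilometre.
Over the interval, μ = 1.73 × 2 = 3.46 (a 2-km segment = 2 kilometres).
P(N = 4) = e^(−3.46) · 3.46^4/4! ≈ 0.1877.

0.1877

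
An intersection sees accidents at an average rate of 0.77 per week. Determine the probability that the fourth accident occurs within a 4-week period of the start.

Over the interval, μ = 0.77 × 4 = 3.08 (a 4-week period = 4 weeks).
The fourth arrival falls in the interval iff at least 4 events occur there: P(S_4 ≤ t) = P(N ≥ 4) = 1 − P(N ≤ 3) ≈ 0.3707.

0.3707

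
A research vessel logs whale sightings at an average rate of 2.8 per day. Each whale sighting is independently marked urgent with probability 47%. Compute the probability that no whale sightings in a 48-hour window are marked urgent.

0.0719

Thinning: the whale sightings that are marked urgent themselves form a Poisson process with rate 0.47 × 2.8 = 1.316 per day.
Over the interval, μ = 1.316 × 2 = 2.632 (a 48-hour window = 2 days).
P(N = 0) = e^(−2.632) · 2.632^0/0! ≈ 0.0719.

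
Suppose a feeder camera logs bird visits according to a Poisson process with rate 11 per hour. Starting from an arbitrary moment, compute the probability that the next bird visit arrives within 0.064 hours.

Inter-arrival times are exponential with rate λ = 11 per hour.
P(T ≤ 0.064) = 1 − e^(−λt) = 1 − e^(−11 × 0.064) = 1 − e^(−0.704) ≈ 0.5054.

0.5054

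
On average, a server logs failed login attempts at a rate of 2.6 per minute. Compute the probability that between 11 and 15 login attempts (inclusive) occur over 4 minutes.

0.4028

Over the interval, μ = 2.6 × 4 = 10.4 (4 minutes).
P(11 ≤ N ≤ 15) = Σ_{j=11}^{15} e^(−10.4) · 10.4^j/j! ≈ 0.4028.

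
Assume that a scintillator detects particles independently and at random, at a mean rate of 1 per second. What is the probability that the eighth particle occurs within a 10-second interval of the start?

Over the interval, μ = 1 × 10 = 10 (a 10-second interval = 10 seconds).
The eighth arrival falls in the interval iff at least 8 events occur there: P(S_8 ≤ t) = P(N ≥ 8) = 1 − P(N ≤ 7) ≈ 0.7798.

0.7798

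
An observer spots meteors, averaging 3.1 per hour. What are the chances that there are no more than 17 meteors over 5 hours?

Over the interval, μ = 3.1 × 5 = 15.5 (5 hours).
P(N ≤ 17) = Σ_{j=0}^{17} e^(−μ) μ^j/j! ≈ 0.7052.

0.7052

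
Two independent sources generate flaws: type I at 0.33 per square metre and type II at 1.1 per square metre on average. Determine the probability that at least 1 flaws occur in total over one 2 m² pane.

0.9427

Independent Poisson processes superpose: combined rate λ = 0.33 + 1.1 = 1.43 per square metre.
Over the interval, μ = 1.43 × 2 = 2.86 (a 2 m² pane = 2 square metres).
P(N ≥ 1) = 1 − P(N ≤ 0) ≈ 0.9427.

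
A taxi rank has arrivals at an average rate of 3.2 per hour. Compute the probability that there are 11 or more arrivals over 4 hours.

0.7307

Over the interval, μ = 3.2 × 4 = 12.8 (4 hours).
P(N ≥ 11) = 1 − P(N ≤ 10) = 1 − Σ_{j=0}^{10} e^(−μ) μ^j/j! ≈ 0.7307.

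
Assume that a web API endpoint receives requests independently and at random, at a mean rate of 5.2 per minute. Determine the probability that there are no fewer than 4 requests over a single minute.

0.7619

With mean μ = 5.2 per minute,
P(N ≥ 4) = 1 − P(N ≤ 3) = 1 − Σ_{j=0}^{3} e^(−μ) μ^j/j! ≈ 0.7619.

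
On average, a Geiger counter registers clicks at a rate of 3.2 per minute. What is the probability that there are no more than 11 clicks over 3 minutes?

Over the interval, μ = 3.2 × 3 = 9.6 (3 minutes).
P(N ≤ 11) = Σ_{j=0}^{11} e^(−μ) μ^j/j! ≈ 0.7412.

0.7412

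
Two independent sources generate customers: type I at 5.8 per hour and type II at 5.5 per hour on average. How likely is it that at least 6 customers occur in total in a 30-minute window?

Independent Poisson processes superpose: combined rate λ = 5.8 + 5.5 = 11.3 per hour.
Over the interval, μ = 11.3 × 0.5 = 5.65 (a 30-minute window = 0.5 hours).
P(N ≥ 6) = 1 − P(N ≤ 5) ≈ 0.4966.

0.4966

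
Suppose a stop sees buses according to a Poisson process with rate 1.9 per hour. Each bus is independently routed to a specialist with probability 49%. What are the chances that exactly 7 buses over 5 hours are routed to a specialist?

0.0894

Thinning: the buses that are routed to a specialist themselves form a Poisson process with rate 0.49 × 1.9 = 0.931 per hour.
Over the interval, μ = 0.931 × 5 = 4.655 (5 hours).
P(N = 7) = e^(−4.655) · 4.655^7/7! ≈ 0.0894.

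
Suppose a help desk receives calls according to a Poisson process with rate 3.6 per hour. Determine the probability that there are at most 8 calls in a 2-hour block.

Over the interval, μ = 3.6 × 2 = 7.2 (a 2-hour block = 2 hours).
P(N ≤ 8) = Σ_{j=0}^{8} e^(−μ) μ^j/j! ≈ 0.7027.

0.7027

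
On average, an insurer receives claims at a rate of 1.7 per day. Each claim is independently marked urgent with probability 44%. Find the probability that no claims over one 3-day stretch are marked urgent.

Thinning: the claims that are marked urgent themselves form a Poisson process with rate 0.44 × 1.7 = 0.748 per day.
Over the interval, μ = 0.748 × 3 = 2.244 (a 3-day stretch = 3 days).
P(N = 0) = e^(−2.244) · 2.244^0/0! ≈ 0.1060.

0.1060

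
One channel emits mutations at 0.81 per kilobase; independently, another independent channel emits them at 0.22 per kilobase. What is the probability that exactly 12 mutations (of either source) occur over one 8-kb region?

0.0540

Independent Poisson processes superpose: combined rate λ = 0.81 + 0.22 = 1.03 per kilobase.
Over the interval, μ = 1.03 × 8 = 8.24 (an 8-kb region = 8 kilobases).
P(N = 12) = e^(−8.24) · 8.24^12/12! ≈ 0.0540.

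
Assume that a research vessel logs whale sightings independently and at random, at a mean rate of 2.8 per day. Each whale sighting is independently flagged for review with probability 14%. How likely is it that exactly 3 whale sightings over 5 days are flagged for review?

Thinning: the whale sightings that are flagged for review themselves form a Poisson process with rate 0.14 × 2.8 = 0.392 per day.
Over the interval, μ = 0.392 × 5 = 1.96 (5 days).
P(N = 3) = e^(−1.96) · 1.96^3/3! ≈ 0.1768.

0.1768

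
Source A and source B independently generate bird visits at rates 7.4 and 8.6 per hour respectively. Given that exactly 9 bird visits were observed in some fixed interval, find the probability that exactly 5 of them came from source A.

Given the total, each event is independently from source A with probability p = λ_A/(λ_A+λ_B) = 7.4/16 = 0.4625.
So K ~ Binomial(9, 7.4/16): P(K = 5) = C(9,5) · (7.4/16)^5 · (8.6/16)^4 ≈ 0.2226.

0.2226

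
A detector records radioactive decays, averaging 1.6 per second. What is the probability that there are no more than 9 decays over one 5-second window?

Over the interval, μ = 1.6 × 5 = 8 (a 5-second window = 5 seconds).
P(N ≤ 9) = Σ_{j=0}^{9} e^(−μ) μ^j/j! ≈ 0.7166.

0.7166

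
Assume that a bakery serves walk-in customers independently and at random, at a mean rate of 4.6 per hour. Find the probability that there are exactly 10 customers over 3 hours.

0.0701

Over the interval, μ = 4.6 × 3 = 13.8 (3 hours).
P(N = 10) = e^(−μ) μ^10/10! = e^(−13.8) · 13.8^10/3628800 ≈ 0.0701.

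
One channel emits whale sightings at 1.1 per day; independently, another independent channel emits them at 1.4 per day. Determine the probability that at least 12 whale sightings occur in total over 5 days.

Independent Poisson processes superpose: combined rate λ = 1.1 + 1.4 = 2.5 per day.
Over the interval, μ = 2.5 × 5 = 12.5 (5 days).
P(N ≥ 12) = 1 − P(N ≤ 11) ≈ 0.5942.

0.5942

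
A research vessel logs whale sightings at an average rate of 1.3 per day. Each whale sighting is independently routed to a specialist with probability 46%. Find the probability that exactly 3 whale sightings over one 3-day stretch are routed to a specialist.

Thinning: the whale sightings that are routed to a specialist themselves form a Poisson process with rate 0.46 × 1.3 = 0.598 per day.
Over the interval, μ = 0.598 × 3 = 1.794 (a 3-day stretch = 3 days).
P(N = 3) = e^(−1.794) · 1.794^3/3! ≈ 0.1600.

0.1600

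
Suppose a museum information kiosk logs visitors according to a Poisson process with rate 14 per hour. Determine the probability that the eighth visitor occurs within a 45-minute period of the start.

0.8215

Over the interval, μ = 14 × 0.75 = 10.5 (a 45-minute period = 0.75 hours).
The eighth arrival falls in the interval iff at least 8 events occur there: P(S_8 ≤ t) = P(N ≥ 8) = 1 − P(N ≤ 7) ≈ 0.8215.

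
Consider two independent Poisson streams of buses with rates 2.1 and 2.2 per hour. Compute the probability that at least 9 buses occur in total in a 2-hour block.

0.4906

Independent Poisson processes superpose: combined rate λ = 2.1 + 2.2 = 4.3 per hour.
Over the interval, μ = 4.3 × 2 = 8.6 (a 2-hour block = 2 hours).
P(N ≥ 9) = 1 − P(N ≤ 8) ≈ 0.4906.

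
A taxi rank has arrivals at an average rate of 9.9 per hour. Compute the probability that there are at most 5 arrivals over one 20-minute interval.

Over the interval, μ = 9.9 × 1/3 = 3.3 (a 20-minute interval = 1/3 hours).
P(N ≤ 5) = Σ_{j=0}^{5} e^(−μ) μ^j/j! ≈ 0.8829.

0.8829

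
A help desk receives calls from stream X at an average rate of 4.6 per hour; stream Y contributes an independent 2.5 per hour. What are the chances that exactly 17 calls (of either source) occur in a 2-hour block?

0.0743

Independent Poisson processes superpose: combined rate λ = 4.6 + 2.5 = 7.1 per hour.
Over the interval, μ = 7.1 × 2 = 14.2 (a 2-hour block = 2 hours).
P(N = 17) = e^(−14.2) · 14.2^17/17! ≈ 0.0743.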